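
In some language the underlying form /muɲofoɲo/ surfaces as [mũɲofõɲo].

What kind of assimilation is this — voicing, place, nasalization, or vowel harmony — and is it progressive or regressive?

nasalization, regressive

/u/→[ũ] /o/→[õ].
Each target copies a feature from the following segment, so the direction is regressive.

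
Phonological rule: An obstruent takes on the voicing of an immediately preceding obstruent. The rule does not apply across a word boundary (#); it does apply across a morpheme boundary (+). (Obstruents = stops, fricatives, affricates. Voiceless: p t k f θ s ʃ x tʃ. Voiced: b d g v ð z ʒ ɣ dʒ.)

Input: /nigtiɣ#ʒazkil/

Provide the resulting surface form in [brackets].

[nigdiɣ#ʒazgil]

/t/ after /g/ (voiced) → [d]
/k/ after /z/ (voiced) → [g]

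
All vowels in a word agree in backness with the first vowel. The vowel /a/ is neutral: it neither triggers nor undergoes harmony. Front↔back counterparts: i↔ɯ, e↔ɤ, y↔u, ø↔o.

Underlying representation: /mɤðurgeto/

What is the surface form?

/e/ harmonizes with /ɤ/ ([+back]) → [ɤ]

[mɤðurgɤto]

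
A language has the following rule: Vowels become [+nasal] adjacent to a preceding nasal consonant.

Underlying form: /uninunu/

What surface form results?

/i/ after nasal /n/ → [ĩ]
/u/ after nasal /n/ → [ũ]
/u/ after nasal /n/ → [ũ]

[unĩnũnũ]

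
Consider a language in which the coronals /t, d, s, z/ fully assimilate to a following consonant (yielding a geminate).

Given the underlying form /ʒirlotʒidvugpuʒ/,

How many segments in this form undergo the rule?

/t/ before /ʒ/ → [ʒ] (total assimilation)
/d/ before /v/ → [v] (total assimilation)
2 segments change.

2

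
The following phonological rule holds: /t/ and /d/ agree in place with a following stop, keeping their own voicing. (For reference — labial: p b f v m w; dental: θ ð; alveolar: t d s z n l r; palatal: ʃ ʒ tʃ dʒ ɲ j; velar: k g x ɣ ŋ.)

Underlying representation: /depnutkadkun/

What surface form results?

[depnukkagkun]

/t/ before /k/ (velar) → [k]
/d/ before /k/ (velar) → [g]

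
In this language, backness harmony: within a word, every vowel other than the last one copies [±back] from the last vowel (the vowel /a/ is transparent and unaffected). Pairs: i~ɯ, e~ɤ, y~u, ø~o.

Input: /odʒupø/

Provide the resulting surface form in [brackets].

[ødʒypø]

/o/ harmonizes with /ø/ ([-back]) → [ø]
/u/ harmonizes with /ø/ ([-back]) → [y]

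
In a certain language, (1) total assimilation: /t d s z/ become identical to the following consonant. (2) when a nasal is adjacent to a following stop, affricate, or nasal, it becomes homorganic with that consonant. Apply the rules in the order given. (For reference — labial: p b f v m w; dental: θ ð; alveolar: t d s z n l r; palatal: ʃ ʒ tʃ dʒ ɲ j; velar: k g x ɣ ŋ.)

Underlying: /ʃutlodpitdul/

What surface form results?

Rule 1: /t/ before /l/ → [l] (total assimilation)
Rule 1: /d/ before /p/ → [p] (total assimilation)
Rule 1: /t/ before /d/ → [d] (total assimilation)
After rule 1: ʃulloppiddul
Rule 2: no segment meets the rule's conditions; no change.

[ʃulloppiddul]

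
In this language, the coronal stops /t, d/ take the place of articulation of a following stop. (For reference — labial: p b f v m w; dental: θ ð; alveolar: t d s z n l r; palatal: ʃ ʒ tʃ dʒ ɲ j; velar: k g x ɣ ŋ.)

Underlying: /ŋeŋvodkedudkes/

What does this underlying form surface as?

[ŋeŋvogkedugkes]

/d/ before /k/ (velar) → [g]
/d/ before /k/ (velar) → [g]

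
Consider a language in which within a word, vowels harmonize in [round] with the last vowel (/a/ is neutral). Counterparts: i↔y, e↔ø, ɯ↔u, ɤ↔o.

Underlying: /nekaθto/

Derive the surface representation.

/e/ harmonizes with /o/ ([+round]) → [ø]

[nøkaθto]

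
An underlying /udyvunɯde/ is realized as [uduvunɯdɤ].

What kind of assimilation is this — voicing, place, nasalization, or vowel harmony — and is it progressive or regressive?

/y/→[u] /e/→[ɤ].
Vowels agree with the first vowel, so the harmony is progressive.

vowel harmony, progressive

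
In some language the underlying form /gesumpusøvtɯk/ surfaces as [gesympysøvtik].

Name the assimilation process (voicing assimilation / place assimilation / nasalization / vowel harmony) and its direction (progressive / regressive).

/u/→[y] /u/→[y] /ɯ/→[i].
Vowels agree with the first vowel, so the harmony is progressive.

vowel harmony, progressive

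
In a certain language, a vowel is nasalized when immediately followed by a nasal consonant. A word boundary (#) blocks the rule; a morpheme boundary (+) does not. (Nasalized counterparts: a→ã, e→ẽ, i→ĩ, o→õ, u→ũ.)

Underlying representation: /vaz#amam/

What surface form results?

[vaz#ãmãm]

/a/ before nasal /m/ → [ã]
/a/ before nasal /m/ → [ã]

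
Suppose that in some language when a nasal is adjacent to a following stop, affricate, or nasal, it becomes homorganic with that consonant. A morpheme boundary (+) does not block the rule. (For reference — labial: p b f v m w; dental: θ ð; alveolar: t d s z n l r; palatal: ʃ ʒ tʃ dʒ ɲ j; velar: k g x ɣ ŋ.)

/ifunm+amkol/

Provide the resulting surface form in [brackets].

[ifumm+aŋkol]

/n/ before /m/ (labial) → [m]
/m/ before /k/ (velar) → [ŋ]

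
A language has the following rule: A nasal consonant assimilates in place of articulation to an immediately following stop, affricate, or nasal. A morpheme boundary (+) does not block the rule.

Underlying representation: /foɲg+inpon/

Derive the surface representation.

[foŋg+impon]

/ɲ/ before /g/ (velar) → [ŋ]
/n/ before /p/ (labial) → [m]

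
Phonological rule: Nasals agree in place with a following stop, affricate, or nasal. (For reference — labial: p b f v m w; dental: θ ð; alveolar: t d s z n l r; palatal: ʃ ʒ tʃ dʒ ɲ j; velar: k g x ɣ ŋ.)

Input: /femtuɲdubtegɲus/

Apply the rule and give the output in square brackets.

/m/ before /t/ (alveolar) → [n]
/ɲ/ before /d/ (alveolar) → [n]

[fentundubtegɲus]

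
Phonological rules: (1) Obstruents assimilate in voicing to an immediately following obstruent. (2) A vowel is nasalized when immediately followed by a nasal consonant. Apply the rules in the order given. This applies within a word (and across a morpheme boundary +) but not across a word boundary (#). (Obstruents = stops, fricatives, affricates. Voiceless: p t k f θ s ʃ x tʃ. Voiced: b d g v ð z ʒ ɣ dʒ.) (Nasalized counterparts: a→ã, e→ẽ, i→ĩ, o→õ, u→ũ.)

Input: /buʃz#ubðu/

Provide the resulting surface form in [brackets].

Rule 1: /ʃ/ before /z/ (voiced) → [ʒ]
After rule 1: buʒz#ubðu
Rule 2: no segment meets the rule's conditions; no change.

[buʒz#ubðu]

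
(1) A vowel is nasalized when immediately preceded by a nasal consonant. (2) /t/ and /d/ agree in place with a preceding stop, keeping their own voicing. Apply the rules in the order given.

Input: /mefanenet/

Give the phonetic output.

[mẽfanẽnẽt]

Rule 1: /e/ after nasal /m/ → [ẽ]
Rule 1: /e/ after nasal /n/ → [ẽ]
Rule 1: /e/ after nasal /n/ → [ẽ]
After rule 1: mẽfanẽnẽt
Rule 2: no segment meets the rule's conditions; no change.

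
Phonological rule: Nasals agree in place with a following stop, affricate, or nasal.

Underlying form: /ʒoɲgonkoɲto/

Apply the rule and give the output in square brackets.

/ɲ/ before /g/ (velar) → [ŋ]
/n/ before /k/ (velar) → [ŋ]
/ɲ/ before /t/ (alveolar) → [n]

[ʒoŋgoŋkonto]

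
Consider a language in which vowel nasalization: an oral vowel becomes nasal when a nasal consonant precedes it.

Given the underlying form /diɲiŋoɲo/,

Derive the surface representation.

/i/ after nasal /ɲ/ → [ĩ]
/o/ after nasal /ŋ/ → [õ]
/o/ after nasal /ɲ/ → [õ]

[diɲĩŋõɲõ]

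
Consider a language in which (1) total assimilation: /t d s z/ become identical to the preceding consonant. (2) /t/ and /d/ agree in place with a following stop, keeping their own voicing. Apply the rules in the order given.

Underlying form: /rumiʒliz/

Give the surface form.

Rule 1: no segment meets the rule's conditions; no change.
After rule 1: rumiʒliz
Rule 2: no segment meets the rule's conditions; no change.

[rumiʒliz]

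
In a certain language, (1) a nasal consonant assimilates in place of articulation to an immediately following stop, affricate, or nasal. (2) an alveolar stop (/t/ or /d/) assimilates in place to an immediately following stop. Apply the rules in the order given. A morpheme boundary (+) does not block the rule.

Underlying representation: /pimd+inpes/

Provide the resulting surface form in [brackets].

Rule 1: /m/ before /d/ (alveolar) → [n]
Rule 1: /n/ before /p/ (labial) → [m]
After rule 1: pind+impes
Rule 2: no segment meets the rule's conditions; no change.

[pind+impes]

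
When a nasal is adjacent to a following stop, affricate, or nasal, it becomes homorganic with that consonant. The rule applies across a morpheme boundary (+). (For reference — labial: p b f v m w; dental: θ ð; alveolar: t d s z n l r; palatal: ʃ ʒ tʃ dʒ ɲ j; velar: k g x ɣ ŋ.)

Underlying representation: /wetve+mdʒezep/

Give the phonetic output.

/m/ before /dʒ/ (palatal) → [ɲ]

[wetve+ɲdʒezep]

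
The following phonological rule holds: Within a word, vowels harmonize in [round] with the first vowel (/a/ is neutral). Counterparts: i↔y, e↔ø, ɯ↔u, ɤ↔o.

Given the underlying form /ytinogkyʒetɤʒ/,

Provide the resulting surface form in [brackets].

[ytynogkyʒøtoʒ]

/i/ harmonizes with /y/ ([+round]) → [y]
/e/ harmonizes with /y/ ([+round]) → [ø]
/ɤ/ harmonizes with /y/ ([+round]) → [o]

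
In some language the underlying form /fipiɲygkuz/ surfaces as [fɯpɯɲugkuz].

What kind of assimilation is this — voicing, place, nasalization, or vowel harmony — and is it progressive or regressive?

/i/→[ɯ] /i/→[ɯ] /y/→[u].
Vowels agree with the last vowel, so the harmony is regressive.

vowel harmony, regressive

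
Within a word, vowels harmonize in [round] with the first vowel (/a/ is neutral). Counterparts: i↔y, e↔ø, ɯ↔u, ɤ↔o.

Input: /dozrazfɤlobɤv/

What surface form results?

/ɤ/ harmonizes with /o/ ([+round]) → [o]
/ɤ/ harmonizes with /o/ ([+round]) → [o]

[dozrazfolobov]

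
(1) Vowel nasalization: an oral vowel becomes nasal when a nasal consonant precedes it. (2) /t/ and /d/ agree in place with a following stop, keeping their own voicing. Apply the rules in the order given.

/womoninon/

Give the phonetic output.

[womõnĩnõn]

Rule 1: /o/ after nasal /m/ → [õ]
Rule 1: /i/ after nasal /n/ → [ĩ]
Rule 1: /o/ after nasal /n/ → [õ]
After rule 1: womõnĩnõn
Rule 2: no segment meets the rule's conditions; no change.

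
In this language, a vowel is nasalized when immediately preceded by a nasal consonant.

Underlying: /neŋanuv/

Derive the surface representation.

/e/ after nasal /n/ → [ẽ]
/a/ after nasal /ŋ/ → [ã]
/u/ after nasal /n/ → [ũ]

[nẽŋãnũv]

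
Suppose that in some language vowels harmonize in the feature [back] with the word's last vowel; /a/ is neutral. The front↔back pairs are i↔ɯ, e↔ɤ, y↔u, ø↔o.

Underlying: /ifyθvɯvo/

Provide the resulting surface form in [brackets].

[ɯfuθvɯvo]

/i/ harmonizes with /o/ ([+back]) → [ɯ]
/y/ harmonizes with /o/ ([+back]) → [u]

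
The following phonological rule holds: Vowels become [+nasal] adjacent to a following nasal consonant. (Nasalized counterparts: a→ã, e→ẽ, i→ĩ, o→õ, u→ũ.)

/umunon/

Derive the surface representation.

[ũmũnõn]

/u/ before nasal /m/ → [ũ]
/u/ before nasal /n/ → [ũ]
/o/ before nasal /n/ → [õ]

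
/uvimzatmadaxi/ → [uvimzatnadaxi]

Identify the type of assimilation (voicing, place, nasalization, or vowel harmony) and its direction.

place assimilation, progressive

/m/→[n].
Each target copies a feature from the preceding segment, so the direction is progressive.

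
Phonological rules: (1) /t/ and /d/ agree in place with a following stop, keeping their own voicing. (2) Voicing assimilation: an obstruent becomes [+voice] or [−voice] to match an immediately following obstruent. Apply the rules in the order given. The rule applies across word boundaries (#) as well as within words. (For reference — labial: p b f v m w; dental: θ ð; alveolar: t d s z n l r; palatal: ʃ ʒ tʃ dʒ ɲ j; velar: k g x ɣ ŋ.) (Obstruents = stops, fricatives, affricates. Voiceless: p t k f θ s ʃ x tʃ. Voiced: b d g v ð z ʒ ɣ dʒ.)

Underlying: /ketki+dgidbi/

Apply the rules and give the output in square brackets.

Rule 1: /t/ before /k/ (velar) → [k]
Rule 1: /d/ before /g/ (velar) → [g]
Rule 1: /d/ before /b/ (labial) → [b]
After rule 1: kekki+ggibbi
Rule 2: no segment meets the rule's conditions; no change.

[kekki+ggibbi]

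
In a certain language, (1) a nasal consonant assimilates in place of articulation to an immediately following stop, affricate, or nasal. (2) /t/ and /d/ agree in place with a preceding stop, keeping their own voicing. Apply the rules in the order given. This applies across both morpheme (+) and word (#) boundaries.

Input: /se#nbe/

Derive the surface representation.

[se#mbe]

Rule 1: /n/ before /b/ (labial) → [m]
After rule 1: se#mbe
Rule 2: no segment meets the rule's conditions; no change.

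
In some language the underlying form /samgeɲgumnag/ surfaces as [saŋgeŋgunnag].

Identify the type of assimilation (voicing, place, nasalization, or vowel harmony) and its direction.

place assimilation, regressive

/m/→[ŋ] /ɲ/→[ŋ] /m/→[n].
Each target copies a feature from the following segment, so the direction is regressive.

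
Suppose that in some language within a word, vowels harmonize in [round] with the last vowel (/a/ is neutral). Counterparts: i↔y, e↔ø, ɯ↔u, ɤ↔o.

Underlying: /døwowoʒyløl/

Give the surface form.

no segment meets the rule's conditions; no change.

[døwowoʒyløl]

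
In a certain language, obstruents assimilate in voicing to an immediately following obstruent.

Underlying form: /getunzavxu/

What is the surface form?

/v/ before /x/ (voiceless) → [f]

[getunzafxu]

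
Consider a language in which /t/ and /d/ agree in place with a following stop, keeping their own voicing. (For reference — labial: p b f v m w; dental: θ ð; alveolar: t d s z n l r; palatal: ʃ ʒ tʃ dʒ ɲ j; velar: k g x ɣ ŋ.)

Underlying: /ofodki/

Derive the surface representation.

/d/ before /k/ (velar) → [g]

[ofogki]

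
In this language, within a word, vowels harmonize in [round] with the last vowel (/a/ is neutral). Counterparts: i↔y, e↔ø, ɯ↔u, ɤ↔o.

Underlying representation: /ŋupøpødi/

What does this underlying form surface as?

[ŋɯpepedi]

/u/ harmonizes with /i/ ([-round]) → [ɯ]
/ø/ harmonizes with /i/ ([-round]) → [e]
/ø/ harmonizes with /i/ ([-round]) → [e]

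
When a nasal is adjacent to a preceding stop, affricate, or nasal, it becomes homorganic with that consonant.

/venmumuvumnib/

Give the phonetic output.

[vennumuvummib]

/m/ after /n/ (alveolar) → [n]
/n/ after /m/ (labial) → [m]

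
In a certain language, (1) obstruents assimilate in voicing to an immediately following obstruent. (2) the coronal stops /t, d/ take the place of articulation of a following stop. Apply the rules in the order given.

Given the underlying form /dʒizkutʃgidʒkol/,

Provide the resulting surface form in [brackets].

[dʒiskudʒgitʃkol]

Rule 1: /z/ before /k/ (voiceless) → [s]
Rule 1: /tʃ/ before /g/ (voiced) → [dʒ]
Rule 1: /dʒ/ before /k/ (voiceless) → [tʃ]
After rule 1: dʒiskudʒgitʃkol
Rule 2: no segment meets the rule's conditions; no change.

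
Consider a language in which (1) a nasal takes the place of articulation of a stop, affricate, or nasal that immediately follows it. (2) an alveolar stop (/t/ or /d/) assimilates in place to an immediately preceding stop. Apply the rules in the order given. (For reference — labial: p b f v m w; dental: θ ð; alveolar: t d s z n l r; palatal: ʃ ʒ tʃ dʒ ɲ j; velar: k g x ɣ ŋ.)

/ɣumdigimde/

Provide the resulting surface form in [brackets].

Rule 1: /m/ before /d/ (alveolar) → [n]
Rule 1: /m/ before /d/ (alveolar) → [n]
After rule 1: ɣundiginde
Rule 2: no segment meets the rule's conditions; no change.

[ɣundiginde]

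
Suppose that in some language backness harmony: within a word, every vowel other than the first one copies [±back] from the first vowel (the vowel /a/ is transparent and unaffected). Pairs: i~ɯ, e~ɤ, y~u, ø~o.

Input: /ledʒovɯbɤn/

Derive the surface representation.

[ledʒøviben]

/o/ harmonizes with /e/ ([-back]) → [ø]
/ɯ/ harmonizes with /e/ ([-back]) → [i]
/ɤ/ harmonizes with /e/ ([-back]) → [e]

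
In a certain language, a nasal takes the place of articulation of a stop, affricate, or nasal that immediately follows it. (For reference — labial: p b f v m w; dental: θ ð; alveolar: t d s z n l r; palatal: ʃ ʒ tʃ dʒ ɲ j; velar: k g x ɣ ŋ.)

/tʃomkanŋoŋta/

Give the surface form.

/m/ before /k/ (velar) → [ŋ]
/n/ before /ŋ/ (velar) → [ŋ]
/ŋ/ before /t/ (alveolar) → [n]

[tʃoŋkaŋŋonta]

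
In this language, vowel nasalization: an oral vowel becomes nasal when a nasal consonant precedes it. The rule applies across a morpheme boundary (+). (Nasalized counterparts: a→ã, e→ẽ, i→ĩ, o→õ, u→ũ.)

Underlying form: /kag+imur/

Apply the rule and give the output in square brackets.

/u/ after nasal /m/ → [ũ]

[kag+imũr]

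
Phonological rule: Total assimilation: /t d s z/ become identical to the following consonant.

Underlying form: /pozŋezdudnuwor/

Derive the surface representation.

[poŋŋeddunnuwor]

/z/ before /ŋ/ → [ŋ] (total assimilation)
/z/ before /d/ → [d] (total assimilation)
/d/ before /n/ → [n] (total assimilation)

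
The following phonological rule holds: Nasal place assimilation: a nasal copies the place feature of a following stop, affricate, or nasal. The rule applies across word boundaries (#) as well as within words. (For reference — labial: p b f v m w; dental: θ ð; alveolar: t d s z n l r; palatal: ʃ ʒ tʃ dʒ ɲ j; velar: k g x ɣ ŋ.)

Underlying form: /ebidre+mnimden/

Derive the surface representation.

[ebidre+nninden]

/m/ before /n/ (alveolar) → [n]
/m/ before /d/ (alveolar) → [n]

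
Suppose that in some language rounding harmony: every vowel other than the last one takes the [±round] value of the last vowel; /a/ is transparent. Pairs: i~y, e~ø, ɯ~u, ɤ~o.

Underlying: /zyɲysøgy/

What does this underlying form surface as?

[zyɲysøgy]

no segment meets the rule's conditions; no change.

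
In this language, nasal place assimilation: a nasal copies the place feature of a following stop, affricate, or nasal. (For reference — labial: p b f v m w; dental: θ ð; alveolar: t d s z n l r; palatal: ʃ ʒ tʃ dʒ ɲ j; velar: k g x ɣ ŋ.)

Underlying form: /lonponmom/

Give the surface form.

/n/ before /p/ (labial) → [m]
/n/ before /m/ (labial) → [m]

[lompommom]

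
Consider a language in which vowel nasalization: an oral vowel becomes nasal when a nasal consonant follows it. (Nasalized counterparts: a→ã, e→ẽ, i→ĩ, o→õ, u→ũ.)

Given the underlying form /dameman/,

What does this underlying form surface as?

/a/ before nasal /m/ → [ã]
/e/ before nasal /m/ → [ẽ]
/a/ before nasal /n/ → [ã]

[dãmẽmãn]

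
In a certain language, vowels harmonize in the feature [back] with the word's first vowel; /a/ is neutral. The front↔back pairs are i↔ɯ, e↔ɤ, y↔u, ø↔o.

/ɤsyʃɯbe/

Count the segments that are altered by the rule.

/y/ harmonizes with /ɤ/ ([+back]) → [u]
/e/ harmonizes with /ɤ/ ([+back]) → [ɤ]
2 segments change.

2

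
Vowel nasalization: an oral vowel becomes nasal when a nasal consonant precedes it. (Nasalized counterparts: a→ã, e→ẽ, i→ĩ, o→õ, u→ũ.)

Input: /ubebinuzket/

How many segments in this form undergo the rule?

1

/u/ after nasal /n/ → [ũ]
1 segment changes.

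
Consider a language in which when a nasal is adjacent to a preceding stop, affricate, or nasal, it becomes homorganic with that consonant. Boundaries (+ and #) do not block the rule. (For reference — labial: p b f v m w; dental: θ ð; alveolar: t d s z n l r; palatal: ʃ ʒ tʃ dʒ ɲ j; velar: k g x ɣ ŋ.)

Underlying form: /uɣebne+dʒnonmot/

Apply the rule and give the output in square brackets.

[uɣebme+dʒɲonnot]

/n/ after /b/ (labial) → [m]
/n/ after /dʒ/ (palatal) → [ɲ]
/m/ after /n/ (alveolar) → [n]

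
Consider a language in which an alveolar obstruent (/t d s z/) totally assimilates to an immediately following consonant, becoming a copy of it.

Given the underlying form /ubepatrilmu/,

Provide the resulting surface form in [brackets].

[ubeparrilmu]

/t/ before /r/ → [r] (total assimilation)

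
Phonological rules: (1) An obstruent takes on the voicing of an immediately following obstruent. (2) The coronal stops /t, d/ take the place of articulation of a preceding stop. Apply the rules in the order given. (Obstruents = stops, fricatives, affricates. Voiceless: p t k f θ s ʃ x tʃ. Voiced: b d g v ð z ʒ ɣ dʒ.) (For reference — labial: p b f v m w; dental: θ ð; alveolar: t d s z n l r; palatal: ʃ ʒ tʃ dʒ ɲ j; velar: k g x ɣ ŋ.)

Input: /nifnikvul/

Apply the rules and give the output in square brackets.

Rule 1: /k/ before /v/ (voiced) → [g]
After rule 1: nifnigvul
Rule 2: no segment meets the rule's conditions; no change.

[nifnigvul]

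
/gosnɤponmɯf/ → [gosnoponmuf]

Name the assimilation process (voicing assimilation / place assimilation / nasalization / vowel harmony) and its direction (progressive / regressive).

/ɤ/→[o] /ɯ/→[u].
Vowels agree with the first vowel, so the harmony is progressive.

vowel harmony, progressive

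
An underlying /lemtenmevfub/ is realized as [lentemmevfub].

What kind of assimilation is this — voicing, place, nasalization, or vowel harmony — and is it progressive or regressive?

/m/→[n] /n/→[m].
Each target copies a feature from the following segment, so the direction is regressive.

place assimilation, regressive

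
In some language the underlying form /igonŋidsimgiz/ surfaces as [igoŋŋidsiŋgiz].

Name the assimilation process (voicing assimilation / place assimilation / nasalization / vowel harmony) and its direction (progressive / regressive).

/n/→[ŋ] /m/→[ŋ].
Each target copies a feature from the following segment, so the direction is regressive.

place assimilation, regressive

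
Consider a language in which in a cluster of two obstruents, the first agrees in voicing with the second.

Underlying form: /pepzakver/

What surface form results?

[pebzagver]

/p/ before /z/ (voiced) → [b]
/k/ before /v/ (voiced) → [g]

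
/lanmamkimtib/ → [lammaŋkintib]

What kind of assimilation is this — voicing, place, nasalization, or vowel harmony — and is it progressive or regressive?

place assimilation, regressive

/n/→[m] /m/→[ŋ] /m/→[n].
Each target copies a feature from the following segment, so the direction is regressive.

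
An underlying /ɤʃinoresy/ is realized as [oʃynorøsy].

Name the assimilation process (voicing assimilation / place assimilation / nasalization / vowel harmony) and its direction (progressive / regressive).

/ɤ/→[o] /i/→[y] /e/→[ø].
Vowels agree with the last vowel, so the harmony is regressive.

vowel harmony, regressive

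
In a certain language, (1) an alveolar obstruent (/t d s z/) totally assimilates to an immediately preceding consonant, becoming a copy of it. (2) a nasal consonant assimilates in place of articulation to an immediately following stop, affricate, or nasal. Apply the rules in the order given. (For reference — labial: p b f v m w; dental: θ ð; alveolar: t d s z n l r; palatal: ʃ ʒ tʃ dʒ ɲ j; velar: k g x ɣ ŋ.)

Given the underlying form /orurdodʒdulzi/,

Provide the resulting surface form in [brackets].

[orurrodʒdʒulli]

Rule 1: /d/ after /r/ → [r] (total assimilation)
Rule 1: /d/ after /dʒ/ → [dʒ] (total assimilation)
Rule 1: /z/ after /l/ → [l] (total assimilation)
After rule 1: orurrodʒdʒulli
Rule 2: no segment meets the rule's conditions; no change.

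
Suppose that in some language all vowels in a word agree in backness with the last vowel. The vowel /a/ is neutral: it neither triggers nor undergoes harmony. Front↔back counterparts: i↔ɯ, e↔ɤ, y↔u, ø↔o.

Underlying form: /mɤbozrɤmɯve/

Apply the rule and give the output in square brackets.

[mebøzremive]

/ɤ/ harmonizes with /e/ ([-back]) → [e]
/o/ harmonizes with /e/ ([-back]) → [ø]
/ɤ/ harmonizes with /e/ ([-back]) → [e]
/ɯ/ harmonizes with /e/ ([-back]) → [i]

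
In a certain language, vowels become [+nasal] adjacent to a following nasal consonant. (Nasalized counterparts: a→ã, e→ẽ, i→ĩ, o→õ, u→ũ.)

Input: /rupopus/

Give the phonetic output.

[rupopus]

no segment meets the rule's conditions; no change.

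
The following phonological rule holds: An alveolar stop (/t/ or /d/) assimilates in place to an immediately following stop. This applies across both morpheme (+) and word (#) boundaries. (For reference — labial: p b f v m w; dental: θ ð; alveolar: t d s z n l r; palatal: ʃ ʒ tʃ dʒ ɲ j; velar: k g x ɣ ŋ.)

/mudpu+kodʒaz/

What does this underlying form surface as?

[mubpu+kodʒaz]

/d/ before /p/ (labial) → [b]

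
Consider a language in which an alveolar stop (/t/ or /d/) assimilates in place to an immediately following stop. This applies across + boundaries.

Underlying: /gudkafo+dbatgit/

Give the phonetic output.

[gugkafo+bbakgit]

/d/ before /k/ (velar) → [g]
/d/ before /b/ (labial) → [b]
/t/ before /g/ (velar) → [k]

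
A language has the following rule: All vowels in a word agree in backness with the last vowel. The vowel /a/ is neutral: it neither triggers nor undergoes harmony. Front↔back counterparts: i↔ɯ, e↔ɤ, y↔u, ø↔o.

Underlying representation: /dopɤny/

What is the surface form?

[døpeny]

/o/ harmonizes with /y/ ([-back]) → [ø]
/ɤ/ harmonizes with /y/ ([-back]) → [e]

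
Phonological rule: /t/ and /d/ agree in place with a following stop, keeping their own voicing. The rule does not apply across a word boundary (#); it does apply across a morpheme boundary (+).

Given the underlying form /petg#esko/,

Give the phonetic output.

[pekg#esko]

/t/ before /g/ (velar) → [k]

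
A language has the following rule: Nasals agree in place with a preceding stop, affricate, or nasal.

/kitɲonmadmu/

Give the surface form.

[kitnonnadnu]

/ɲ/ after /t/ (alveolar) → [n]
/m/ after /n/ (alveolar) → [n]
/m/ after /d/ (alveolar) → [n]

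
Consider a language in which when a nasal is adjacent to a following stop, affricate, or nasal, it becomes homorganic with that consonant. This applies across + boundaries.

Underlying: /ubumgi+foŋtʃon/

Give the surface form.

/m/ before /g/ (velar) → [ŋ]
/ŋ/ before /tʃ/ (palatal) → [ɲ]

[ubuŋgi+foɲtʃon]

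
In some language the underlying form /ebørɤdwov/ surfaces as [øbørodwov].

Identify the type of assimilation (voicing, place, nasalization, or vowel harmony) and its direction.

/e/→[ø] /ɤ/→[o].
Vowels agree with the last vowel, so the harmony is regressive.

vowel harmony, regressive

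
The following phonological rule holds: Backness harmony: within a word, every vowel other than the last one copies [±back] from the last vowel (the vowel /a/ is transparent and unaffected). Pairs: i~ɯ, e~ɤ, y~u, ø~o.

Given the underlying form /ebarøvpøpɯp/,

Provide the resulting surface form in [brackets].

/e/ harmonizes with /ɯ/ ([+back]) → [ɤ]
/ø/ harmonizes with /ɯ/ ([+back]) → [o]
/ø/ harmonizes with /ɯ/ ([+back]) → [o]

[ɤbarovpopɯp]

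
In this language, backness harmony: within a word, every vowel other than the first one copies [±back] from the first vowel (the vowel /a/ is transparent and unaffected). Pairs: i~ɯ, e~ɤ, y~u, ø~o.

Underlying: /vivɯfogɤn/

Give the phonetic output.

/ɯ/ harmonizes with /i/ ([-back]) → [i]
/o/ harmonizes with /i/ ([-back]) → [ø]
/ɤ/ harmonizes with /i/ ([-back]) → [e]

[viviføgen]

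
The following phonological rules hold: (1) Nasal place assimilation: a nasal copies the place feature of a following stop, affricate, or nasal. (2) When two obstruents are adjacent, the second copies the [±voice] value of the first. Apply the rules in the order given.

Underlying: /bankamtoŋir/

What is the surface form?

Rule 1: /n/ before /k/ (velar) → [ŋ]
Rule 1: /m/ before /t/ (alveolar) → [n]
After rule 1: baŋkantoŋir
Rule 2: no segment meets the rule's conditions; no change.

[baŋkantoŋir]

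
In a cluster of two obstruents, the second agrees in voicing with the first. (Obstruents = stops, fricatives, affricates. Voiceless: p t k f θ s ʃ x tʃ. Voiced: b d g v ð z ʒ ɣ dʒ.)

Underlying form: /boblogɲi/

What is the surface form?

no segment meets the rule's conditions; no change.

[boblogɲi]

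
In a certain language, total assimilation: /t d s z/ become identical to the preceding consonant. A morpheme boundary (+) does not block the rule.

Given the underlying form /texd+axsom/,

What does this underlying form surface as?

/d/ after /x/ → [x] (total assimilation)
/s/ after /x/ → [x] (total assimilation)

[texx+axxom]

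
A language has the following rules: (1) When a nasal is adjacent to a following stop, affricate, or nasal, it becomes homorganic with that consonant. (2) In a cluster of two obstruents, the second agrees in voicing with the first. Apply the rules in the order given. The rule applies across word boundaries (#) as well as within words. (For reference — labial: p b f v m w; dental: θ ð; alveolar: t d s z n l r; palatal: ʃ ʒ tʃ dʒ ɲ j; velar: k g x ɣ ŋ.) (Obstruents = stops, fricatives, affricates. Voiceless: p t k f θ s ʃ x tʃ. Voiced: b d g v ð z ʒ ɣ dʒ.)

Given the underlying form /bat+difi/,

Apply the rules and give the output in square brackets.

[bat+tifi]

Rule 1: no segment meets the rule's conditions; no change.
After rule 1: bat+difi
Rule 2: /d/ after /t/ (voiceless) → [t]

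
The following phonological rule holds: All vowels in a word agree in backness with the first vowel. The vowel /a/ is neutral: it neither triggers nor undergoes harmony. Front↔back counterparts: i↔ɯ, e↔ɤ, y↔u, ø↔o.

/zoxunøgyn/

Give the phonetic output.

/ø/ harmonizes with /o/ ([+back]) → [o]
/y/ harmonizes with /o/ ([+back]) → [u]

[zoxunogun]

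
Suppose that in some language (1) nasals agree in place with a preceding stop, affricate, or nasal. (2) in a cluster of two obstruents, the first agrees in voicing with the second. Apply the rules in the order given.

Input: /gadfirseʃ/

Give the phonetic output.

[gatfirseʃ]

Rule 1: no segment meets the rule's conditions; no change.
After rule 1: gadfirseʃ
Rule 2: /d/ before /f/ (voiceless) → [t]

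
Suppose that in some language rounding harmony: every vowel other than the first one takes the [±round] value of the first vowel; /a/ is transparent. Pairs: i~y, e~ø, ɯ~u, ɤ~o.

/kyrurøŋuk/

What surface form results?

[kyrurøŋuk]

no segment meets the rule's conditions; no change.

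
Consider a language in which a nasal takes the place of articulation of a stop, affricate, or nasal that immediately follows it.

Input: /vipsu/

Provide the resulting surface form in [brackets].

[vipsu]

no segment meets the rule's conditions; no change.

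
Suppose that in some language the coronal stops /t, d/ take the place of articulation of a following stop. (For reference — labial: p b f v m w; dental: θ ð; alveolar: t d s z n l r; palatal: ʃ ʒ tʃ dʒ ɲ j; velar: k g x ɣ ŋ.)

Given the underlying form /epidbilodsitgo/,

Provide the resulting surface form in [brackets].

[epibbilodsikgo]

/d/ before /b/ (labial) → [b]
/t/ before /g/ (velar) → [k]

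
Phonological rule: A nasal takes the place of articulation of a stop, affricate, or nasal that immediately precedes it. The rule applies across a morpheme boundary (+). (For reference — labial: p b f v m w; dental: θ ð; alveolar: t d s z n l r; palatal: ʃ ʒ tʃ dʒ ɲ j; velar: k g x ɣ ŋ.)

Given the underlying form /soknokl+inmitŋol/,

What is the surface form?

[sokŋokl+innitnol]

/n/ after /k/ (velar) → [ŋ]
/m/ after /n/ (alveolar) → [n]
/ŋ/ after /t/ (alveolar) → [n]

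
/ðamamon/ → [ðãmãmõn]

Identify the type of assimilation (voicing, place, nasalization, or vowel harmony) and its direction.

nasalization, regressive

/a/→[ã] /a/→[ã] /o/→[õ].
Each target copies a feature from the following segment, so the direction is regressive.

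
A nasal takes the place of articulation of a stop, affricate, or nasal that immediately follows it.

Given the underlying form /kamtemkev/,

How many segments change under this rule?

2

/m/ before /t/ (alveolar) → [n]
/m/ before /k/ (velar) → [ŋ]
2 segments change.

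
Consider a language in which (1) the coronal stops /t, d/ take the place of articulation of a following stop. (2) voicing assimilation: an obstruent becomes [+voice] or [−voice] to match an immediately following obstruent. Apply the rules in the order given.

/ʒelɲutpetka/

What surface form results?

Rule 1: /t/ before /p/ (labial) → [p]
Rule 1: /t/ before /k/ (velar) → [k]
After rule 1: ʒelɲuppekka
Rule 2: no segment meets the rule's conditions; no change.

[ʒelɲuppekka]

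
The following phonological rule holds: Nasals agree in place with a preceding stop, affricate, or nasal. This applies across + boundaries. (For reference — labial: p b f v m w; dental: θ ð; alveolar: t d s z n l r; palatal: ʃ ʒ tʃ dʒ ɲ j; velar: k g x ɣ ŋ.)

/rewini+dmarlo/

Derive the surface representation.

[rewini+dnarlo]

/m/ after /d/ (alveolar) → [n]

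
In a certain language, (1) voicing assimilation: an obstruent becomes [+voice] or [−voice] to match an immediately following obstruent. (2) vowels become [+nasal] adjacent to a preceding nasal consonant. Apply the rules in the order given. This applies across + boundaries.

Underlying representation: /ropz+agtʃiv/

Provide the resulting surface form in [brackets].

[robz+aktʃiv]

Rule 1: /p/ before /z/ (voiced) → [b]
Rule 1: /g/ before /tʃ/ (voiceless) → [k]
After rule 1: robz+aktʃiv
Rule 2: no segment meets the rule's conditions; no change.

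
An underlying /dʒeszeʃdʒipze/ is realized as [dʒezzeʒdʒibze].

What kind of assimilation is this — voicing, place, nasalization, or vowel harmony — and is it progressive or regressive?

/s/→[z] /ʃ/→[ʒ] /p/→[b].
Each target copies a feature from the following segment, so the direction is regressive.

voicing assimilation, regressive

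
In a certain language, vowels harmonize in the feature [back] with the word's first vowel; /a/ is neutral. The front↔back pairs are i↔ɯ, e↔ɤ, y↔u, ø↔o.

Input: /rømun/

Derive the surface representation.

/u/ harmonizes with /ø/ ([-back]) → [y]

[rømyn]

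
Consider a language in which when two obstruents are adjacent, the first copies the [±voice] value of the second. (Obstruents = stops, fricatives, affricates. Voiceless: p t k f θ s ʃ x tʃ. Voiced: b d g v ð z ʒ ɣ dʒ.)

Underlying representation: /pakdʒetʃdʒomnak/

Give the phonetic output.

/k/ before /dʒ/ (voiced) → [g]
/tʃ/ before /dʒ/ (voiced) → [dʒ]

[pagdʒedʒdʒomnak]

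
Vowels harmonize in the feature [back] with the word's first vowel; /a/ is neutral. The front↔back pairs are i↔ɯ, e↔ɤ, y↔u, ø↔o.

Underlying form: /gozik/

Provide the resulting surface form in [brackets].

/i/ harmonizes with /o/ ([+back]) → [ɯ]

[gozɯk]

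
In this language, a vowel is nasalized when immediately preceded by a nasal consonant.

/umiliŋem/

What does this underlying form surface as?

/i/ after nasal /m/ → [ĩ]
/e/ after nasal /ŋ/ → [ẽ]

[umĩliŋẽm]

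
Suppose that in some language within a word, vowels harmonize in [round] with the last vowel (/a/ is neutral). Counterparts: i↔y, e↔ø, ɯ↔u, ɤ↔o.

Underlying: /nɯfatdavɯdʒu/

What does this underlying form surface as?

/ɯ/ harmonizes with /u/ ([+round]) → [u]
/ɯ/ harmonizes with /u/ ([+round]) → [u]

[nufatdavudʒu]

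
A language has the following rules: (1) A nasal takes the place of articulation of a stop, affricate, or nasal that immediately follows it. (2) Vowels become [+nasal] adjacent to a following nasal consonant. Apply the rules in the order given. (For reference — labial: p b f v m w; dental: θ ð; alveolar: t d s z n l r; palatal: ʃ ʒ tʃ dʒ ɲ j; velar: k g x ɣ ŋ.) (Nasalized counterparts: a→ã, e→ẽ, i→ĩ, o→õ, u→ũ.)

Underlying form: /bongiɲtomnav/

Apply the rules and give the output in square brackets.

Rule 1: /n/ before /g/ (velar) → [ŋ]
Rule 1: /ɲ/ before /t/ (alveolar) → [n]
Rule 1: /m/ before /n/ (alveolar) → [n]
After rule 1: boŋgintonnav
Rule 2: /o/ before nasal /ŋ/ → [õ]
Rule 2: /i/ before nasal /n/ → [ĩ]
Rule 2: /o/ before nasal /n/ → [õ]

[bõŋgĩntõnnav]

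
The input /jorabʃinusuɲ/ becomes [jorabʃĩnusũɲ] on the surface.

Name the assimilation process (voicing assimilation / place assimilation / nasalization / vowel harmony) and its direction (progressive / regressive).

/i/→[ĩ] /u/→[ũ].
Each target copies a feature from the following segment, so the direction is regressive.

nasalization, regressive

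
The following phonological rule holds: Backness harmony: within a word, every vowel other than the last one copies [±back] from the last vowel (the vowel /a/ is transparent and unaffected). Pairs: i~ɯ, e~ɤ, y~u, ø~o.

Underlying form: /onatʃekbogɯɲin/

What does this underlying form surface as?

[ønatʃekbøgiɲin]

/o/ harmonizes with /i/ ([-back]) → [ø]
/o/ harmonizes with /i/ ([-back]) → [ø]
/ɯ/ harmonizes with /i/ ([-back]) → [i]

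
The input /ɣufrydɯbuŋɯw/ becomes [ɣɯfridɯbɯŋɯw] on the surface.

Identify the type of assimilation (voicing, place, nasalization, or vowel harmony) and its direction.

/u/→[ɯ] /y/→[i] /u/→[ɯ].
Vowels agree with the last vowel, so the harmony is regressive.

vowel harmony, regressive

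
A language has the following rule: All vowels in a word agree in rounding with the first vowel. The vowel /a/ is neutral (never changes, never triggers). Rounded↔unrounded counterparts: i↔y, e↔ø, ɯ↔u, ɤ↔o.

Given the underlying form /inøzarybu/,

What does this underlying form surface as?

[inezaribɯ]

/ø/ harmonizes with /i/ ([-round]) → [e]
/y/ harmonizes with /i/ ([-round]) → [i]
/u/ harmonizes with /i/ ([-round]) → [ɯ]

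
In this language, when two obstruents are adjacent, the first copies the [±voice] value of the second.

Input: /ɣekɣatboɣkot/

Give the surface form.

[ɣegɣadboxkot]

/k/ before /ɣ/ (voiced) → [g]
/t/ before /b/ (voiced) → [d]
/ɣ/ before /k/ (voiceless) → [x]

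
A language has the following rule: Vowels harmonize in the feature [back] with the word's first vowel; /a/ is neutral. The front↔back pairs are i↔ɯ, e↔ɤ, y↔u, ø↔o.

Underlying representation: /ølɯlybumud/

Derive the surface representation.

/ɯ/ harmonizes with /ø/ ([-back]) → [i]
/u/ harmonizes with /ø/ ([-back]) → [y]
/u/ harmonizes with /ø/ ([-back]) → [y]

[ølilybymyd]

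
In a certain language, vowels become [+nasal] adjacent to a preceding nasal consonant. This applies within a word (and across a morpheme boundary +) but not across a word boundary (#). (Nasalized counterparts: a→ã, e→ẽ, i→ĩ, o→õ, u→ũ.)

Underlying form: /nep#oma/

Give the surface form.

/e/ after nasal /n/ → [ẽ]
/a/ after nasal /m/ → [ã]

[nẽp#omã]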